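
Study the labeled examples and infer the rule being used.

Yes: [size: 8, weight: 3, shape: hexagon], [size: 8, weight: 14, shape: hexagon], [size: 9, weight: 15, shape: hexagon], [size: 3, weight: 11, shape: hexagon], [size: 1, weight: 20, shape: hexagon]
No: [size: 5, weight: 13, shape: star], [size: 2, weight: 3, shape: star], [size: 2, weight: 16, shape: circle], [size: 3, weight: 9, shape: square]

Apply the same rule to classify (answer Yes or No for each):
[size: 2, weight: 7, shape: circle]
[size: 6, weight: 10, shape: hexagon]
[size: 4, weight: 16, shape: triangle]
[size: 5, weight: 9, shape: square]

No, Yes, No, No

'Yes' ⟺ shape is hexagon.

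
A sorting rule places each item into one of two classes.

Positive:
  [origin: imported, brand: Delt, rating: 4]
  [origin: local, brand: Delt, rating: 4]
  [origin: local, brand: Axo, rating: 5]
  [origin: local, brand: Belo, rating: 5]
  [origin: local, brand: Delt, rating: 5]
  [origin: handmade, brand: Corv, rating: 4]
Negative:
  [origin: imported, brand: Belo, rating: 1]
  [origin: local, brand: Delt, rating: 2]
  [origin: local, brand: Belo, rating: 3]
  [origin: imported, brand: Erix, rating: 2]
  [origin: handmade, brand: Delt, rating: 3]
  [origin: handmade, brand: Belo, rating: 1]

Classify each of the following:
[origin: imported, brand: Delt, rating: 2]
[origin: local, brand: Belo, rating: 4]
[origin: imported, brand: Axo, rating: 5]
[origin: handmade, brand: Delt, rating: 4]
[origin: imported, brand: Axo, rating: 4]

Every 'Positive' example satisfies: rating ≥ 4. None of the 'Negative' examples do.
[origin: imported, brand: Delt, rating: 2]: rating = 2, doesn't match → Negative. [origin: local, brand: Belo, rating: 4]: rating = 4, meets the rule → Positive. [origin: imported, brand: Axo, rating: 5]: rating = 5, meets the rule → Positive. [origin: handmade, brand: Delt, rating: 4]: rating = 4, meets the rule → Positive. [origin: imported, brand: Axo, rating: 4]: rating = 4, meets the rule → Positive.

Negative, Positive, Positive, Positive, Positive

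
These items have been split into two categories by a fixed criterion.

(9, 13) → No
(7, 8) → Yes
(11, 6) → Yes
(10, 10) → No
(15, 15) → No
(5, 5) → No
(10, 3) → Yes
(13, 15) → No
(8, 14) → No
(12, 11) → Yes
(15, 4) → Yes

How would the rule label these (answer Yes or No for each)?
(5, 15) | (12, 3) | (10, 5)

No, Yes, Yes

The distinguishing property — sum is odd — holds for all the 'Yes' cases and none of the 'No' cases.
No: (5, 15), since 5+15 = 20. Yes: (12, 3), since 12+3 = 15. Yes: (10, 5), since 10+5 = 15.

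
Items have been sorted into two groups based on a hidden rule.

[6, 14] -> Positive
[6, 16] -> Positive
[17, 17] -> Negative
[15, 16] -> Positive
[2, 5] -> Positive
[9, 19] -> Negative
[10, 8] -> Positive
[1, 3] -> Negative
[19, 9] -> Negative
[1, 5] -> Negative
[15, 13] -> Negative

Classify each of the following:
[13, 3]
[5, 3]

The common property of the 'Positive' items is: product is even. No 'Negative' item has it.
[13, 3]: Negative (13·3 = 39). [5, 3]: Negative (5·3 = 15).

Negative, Negative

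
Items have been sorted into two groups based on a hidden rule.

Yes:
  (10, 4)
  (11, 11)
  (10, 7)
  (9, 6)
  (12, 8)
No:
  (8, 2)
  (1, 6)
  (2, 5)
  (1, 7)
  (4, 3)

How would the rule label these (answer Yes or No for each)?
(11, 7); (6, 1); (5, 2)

Yes, No, No

The rule appears to be: sum ≥ 14.
Yes: (11, 7), since 11+7 = 18. No: (6, 1), since 6+1 = 7. No: (5, 2), since 5+2 = 7.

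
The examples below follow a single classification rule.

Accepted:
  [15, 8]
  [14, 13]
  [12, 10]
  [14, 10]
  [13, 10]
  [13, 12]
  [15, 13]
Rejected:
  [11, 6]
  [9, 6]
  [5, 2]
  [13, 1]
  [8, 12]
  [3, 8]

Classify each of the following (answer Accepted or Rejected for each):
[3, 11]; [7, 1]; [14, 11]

Rejected, Rejected, Accepted

Every 'Accepted' example satisfies: sum ≥ 22. None of the 'Rejected' examples do.
[3, 11] → 3+11 = 14 → Rejected. [7, 1] → 7+1 = 8 → Rejected. [14, 11] → 14+11 = 25 → Accepted.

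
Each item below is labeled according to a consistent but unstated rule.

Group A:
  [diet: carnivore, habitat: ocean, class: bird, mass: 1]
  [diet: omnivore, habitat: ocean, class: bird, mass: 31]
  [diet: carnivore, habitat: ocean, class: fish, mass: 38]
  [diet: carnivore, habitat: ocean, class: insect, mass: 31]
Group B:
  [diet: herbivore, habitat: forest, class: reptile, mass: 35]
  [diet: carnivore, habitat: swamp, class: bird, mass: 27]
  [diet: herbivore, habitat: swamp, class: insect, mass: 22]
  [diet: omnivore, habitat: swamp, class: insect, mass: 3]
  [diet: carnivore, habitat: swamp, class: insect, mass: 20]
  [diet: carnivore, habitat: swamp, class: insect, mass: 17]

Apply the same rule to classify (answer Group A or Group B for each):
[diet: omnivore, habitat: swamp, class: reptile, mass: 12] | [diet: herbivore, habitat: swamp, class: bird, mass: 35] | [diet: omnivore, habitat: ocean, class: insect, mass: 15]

Group B, Group B, Group A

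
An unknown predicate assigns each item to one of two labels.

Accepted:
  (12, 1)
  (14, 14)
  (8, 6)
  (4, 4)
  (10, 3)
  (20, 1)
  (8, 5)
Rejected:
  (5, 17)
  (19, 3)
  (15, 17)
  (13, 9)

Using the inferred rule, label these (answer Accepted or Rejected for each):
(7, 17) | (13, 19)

Rejected, Rejected

Rule: first is even. This holds for each 'Accepted' example and fails for each 'Rejected' one.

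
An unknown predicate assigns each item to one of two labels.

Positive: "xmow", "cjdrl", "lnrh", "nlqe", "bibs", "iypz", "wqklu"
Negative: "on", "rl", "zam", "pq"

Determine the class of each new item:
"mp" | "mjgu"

Negative, Positive

'Positive' ⟺ length ≥ 4.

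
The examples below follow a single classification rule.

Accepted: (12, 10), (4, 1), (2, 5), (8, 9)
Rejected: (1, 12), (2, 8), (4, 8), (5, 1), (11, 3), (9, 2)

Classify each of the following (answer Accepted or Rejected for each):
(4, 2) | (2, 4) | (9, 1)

The rule appears to be: |first − second| ≤ 3.

Accepted, Accepted, Rejected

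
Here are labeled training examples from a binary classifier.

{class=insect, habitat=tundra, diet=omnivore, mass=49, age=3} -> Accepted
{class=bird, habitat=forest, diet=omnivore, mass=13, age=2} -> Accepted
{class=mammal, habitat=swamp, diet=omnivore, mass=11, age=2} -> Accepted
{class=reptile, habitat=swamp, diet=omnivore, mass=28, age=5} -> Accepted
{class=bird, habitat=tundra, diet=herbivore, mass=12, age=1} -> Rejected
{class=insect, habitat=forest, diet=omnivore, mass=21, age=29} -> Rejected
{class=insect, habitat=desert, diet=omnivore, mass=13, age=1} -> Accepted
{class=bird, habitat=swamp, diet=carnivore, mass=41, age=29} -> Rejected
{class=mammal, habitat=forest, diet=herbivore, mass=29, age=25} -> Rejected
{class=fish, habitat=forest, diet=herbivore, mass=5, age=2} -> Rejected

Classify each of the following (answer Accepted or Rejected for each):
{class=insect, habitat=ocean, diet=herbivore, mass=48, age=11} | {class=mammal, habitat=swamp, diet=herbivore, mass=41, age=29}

Rejected, Rejected

The pattern is that an item is 'Accepted' exactly when: diet is omnivore AND age ≤ 5.
{class=insect, habitat=ocean, diet=herbivore, mass=48, age=11}: diet is herbivore, age = 11 — fails the rule, so Rejected. {class=mammal, habitat=swamp, diet=herbivore, mass=41, age=29}: diet is herbivore, age = 29 — fails the rule, so Rejected.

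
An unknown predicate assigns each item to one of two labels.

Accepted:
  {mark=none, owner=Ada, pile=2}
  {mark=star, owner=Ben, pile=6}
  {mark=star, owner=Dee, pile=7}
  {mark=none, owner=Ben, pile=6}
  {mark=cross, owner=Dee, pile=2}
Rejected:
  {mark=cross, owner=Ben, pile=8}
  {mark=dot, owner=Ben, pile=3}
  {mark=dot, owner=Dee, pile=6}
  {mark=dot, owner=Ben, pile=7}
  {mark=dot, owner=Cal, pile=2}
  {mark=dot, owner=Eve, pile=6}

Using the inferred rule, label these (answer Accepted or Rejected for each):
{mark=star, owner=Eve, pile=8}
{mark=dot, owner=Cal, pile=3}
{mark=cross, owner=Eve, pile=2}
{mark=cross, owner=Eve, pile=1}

The rule appears to be: mark is not dot AND pile ≤ 7.

Rejected, Rejected, Accepted, Accepted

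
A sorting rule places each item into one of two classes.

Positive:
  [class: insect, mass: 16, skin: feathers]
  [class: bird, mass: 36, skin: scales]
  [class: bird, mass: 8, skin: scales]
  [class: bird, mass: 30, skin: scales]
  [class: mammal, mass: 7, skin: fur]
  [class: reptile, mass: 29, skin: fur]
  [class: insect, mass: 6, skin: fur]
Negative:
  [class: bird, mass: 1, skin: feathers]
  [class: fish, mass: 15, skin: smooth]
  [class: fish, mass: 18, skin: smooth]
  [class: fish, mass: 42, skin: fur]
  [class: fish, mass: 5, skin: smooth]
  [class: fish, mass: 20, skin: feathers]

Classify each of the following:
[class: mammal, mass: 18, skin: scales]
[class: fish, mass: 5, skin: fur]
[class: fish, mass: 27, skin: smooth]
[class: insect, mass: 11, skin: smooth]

Positive, Negative, Negative, Positive

Every 'Positive' example satisfies: class is not fish AND mass ≥ 5. None of the 'Negative' examples do.
[class: mammal, mass: 18, skin: scales] — class is mammal, mass = 18, hence Positive.
[class: fish, mass: 5, skin: fur] — class is fish, mass = 5, hence Negative.
[class: fish, mass: 27, skin: smooth] — class is fish, mass = 27, hence Negative.
[class: insect, mass: 11, skin: smooth] — class is insect, mass = 11, hence Positive.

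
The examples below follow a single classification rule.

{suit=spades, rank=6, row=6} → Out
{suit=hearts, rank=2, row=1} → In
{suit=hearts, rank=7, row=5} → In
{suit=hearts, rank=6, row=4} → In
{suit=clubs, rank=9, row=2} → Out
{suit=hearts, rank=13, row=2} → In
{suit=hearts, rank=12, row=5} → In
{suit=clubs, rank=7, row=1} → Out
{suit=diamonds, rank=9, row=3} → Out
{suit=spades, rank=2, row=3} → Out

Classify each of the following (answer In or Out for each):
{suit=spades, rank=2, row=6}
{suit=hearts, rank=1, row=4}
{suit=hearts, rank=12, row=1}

The pattern is that an item is 'In' exactly when: suit is hearts.
{suit=spades, rank=2, row=6}: suit is spades, does not fit → Out.
{suit=hearts, rank=1, row=4}: suit is hearts, meets the rule → In.
{suit=hearts, rank=12, row=1}: suit is hearts, meets the rule → In.

Out, In, In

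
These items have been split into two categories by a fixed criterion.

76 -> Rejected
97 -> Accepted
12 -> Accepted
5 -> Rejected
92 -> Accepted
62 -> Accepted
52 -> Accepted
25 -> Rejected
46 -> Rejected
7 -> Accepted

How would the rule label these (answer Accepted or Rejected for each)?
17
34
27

Accepted, Rejected, Accepted

The simplest hypothesis consistent with all the labels is: ≡ 2 (mod 5).
17 — 17 mod 5 = 2, hence Accepted. 34 — 34 mod 5 = 4, hence Rejected. 27 — 27 mod 5 = 2, hence Accepted.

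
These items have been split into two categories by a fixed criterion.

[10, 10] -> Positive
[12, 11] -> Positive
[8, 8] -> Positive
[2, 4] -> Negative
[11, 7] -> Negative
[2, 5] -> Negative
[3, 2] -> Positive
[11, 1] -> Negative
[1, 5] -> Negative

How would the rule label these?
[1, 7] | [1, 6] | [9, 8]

'Positive' ⟺ |first − second| ≤ 1.
[1, 7]: |1−7| = 6 — fails the rule, so Negative. [1, 6]: |1−6| = 5 — fails the rule, so Negative. [9, 8]: |9−8| = 1 — has this property, so Positive.

Negative, Negative, Positive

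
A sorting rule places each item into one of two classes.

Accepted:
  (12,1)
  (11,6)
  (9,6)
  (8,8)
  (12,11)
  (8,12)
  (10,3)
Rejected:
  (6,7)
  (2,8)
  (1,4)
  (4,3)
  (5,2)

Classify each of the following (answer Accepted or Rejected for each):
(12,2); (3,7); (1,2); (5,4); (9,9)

The classifier is using: first ≥ 7.
(12,2): first 12 — qualifies, so Accepted. (3,7): first 3 — lacks this property, so Rejected. (1,2): first 1 — lacks this property, so Rejected. (5,4): first 5 — lacks this property, so Rejected. (9,9): first 9 — qualifies, so Accepted.

Accepted, Rejected, Rejected, Rejected, Accepted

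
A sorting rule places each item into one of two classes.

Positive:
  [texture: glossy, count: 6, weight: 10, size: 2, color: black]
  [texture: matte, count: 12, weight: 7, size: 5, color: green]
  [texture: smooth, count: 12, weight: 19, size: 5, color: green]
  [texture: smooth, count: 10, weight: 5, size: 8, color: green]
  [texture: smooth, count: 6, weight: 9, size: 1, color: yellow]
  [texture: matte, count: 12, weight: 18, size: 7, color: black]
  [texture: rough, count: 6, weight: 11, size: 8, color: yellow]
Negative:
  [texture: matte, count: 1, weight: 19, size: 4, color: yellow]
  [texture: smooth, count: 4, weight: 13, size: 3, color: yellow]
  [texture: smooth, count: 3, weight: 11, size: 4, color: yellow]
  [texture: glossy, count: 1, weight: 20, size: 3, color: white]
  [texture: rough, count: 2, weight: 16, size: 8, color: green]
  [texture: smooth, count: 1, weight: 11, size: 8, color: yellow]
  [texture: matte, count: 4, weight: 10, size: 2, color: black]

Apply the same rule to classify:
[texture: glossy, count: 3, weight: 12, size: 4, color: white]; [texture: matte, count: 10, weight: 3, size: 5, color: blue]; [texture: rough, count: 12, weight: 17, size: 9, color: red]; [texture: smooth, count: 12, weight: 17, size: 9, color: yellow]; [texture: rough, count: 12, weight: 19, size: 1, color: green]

Negative, Positive, Positive, Positive, Positive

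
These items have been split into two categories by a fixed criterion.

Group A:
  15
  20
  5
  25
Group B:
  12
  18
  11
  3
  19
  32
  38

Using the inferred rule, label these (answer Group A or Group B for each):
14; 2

Group B, Group B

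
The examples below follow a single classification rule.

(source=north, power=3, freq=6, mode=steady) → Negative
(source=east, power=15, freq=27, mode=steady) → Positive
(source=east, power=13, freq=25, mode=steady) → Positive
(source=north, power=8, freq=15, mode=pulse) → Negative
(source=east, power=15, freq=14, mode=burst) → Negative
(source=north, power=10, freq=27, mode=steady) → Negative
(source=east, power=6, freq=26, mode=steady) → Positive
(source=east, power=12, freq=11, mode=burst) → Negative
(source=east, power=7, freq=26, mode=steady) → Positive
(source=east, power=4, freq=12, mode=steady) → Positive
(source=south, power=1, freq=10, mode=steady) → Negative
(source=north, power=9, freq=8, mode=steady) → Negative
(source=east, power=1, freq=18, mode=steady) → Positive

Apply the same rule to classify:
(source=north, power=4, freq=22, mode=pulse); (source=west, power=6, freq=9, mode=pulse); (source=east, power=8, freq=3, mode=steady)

The classifier is using: mode is steady AND source is east.

Negative, Negative, Positive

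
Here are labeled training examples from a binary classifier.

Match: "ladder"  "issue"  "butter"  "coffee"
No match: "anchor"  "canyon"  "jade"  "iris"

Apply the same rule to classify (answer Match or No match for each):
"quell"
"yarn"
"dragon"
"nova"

Match, No match, No match, No match

All 'Match' examples share one property — has a double letter — and every 'No match' example lacks it.
"quell" — 'll' doubled, hence Match. "yarn" — no doubled letter, hence No match. "dragon" — no doubled letter, hence No match. "nova" — no doubled letter, hence No match.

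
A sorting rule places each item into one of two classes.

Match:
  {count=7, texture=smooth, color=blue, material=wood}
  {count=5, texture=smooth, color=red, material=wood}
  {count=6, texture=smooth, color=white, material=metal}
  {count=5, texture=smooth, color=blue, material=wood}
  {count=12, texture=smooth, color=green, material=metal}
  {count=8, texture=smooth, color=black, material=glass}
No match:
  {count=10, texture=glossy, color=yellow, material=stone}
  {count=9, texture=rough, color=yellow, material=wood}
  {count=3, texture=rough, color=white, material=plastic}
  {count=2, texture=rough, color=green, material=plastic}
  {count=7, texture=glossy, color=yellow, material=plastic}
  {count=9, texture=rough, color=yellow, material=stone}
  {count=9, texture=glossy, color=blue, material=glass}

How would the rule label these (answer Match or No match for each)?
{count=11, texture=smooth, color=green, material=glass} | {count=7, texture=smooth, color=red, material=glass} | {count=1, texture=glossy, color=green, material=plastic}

Match, Match, No match

The distinguishing property — texture is smooth — holds for all the 'Match' cases and none of the 'No match' cases.
{count=11, texture=smooth, color=green, material=glass} — texture is smooth, hence Match.
{count=7, texture=smooth, color=red, material=glass} — texture is smooth, hence Match.
{count=1, texture=glossy, color=green, material=plastic} — texture is glossy, hence No match.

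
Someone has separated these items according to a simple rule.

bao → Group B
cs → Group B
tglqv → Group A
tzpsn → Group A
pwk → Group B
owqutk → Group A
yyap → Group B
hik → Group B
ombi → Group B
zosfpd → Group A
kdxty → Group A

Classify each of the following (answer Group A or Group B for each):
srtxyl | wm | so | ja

Group A, Group B, Group B, Group B

A rule that fits every label: length ≥ 5 — true of each 'Group A' example, false of each 'Group B' one.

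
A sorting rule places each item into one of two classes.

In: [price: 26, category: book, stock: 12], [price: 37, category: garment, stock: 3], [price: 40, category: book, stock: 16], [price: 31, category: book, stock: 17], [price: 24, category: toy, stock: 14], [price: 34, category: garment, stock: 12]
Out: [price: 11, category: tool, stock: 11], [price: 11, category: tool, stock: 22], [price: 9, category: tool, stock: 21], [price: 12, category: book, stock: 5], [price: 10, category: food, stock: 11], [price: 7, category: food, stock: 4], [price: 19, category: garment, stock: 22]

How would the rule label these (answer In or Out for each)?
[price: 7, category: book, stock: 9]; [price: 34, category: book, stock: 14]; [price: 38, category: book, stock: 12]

Every 'In' example satisfies: price ≥ 24. None of the 'Out' examples do.
[price: 7, category: book, stock: 9]: Out (price = 7). [price: 34, category: book, stock: 14]: In (price = 34). [price: 38, category: book, stock: 12]: In (price = 38).

Out, In, In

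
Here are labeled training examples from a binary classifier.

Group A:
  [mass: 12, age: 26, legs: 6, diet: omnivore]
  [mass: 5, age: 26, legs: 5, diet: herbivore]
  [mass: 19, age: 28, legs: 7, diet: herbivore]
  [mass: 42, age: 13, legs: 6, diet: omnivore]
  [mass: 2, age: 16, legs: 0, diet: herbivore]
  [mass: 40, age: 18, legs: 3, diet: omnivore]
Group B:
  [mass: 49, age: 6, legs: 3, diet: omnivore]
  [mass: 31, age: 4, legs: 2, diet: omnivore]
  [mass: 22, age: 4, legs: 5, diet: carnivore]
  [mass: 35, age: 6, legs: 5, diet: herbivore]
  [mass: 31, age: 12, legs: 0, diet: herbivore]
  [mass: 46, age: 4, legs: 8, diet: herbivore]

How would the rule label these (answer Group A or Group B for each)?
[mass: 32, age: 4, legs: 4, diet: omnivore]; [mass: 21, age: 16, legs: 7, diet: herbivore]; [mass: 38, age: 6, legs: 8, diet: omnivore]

Group B, Group A, Group B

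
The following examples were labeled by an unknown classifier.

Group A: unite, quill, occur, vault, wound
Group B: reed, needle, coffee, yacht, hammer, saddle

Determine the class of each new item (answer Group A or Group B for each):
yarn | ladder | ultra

Looking at the examples, the only property every 'Group A' case has and every 'Group B' case lacks is: contains 'u'.
Group B: yarn, since no 'u'.
Group B: ladder, since no 'u'.
Group A: ultra, since has 'u'.

Group B, Group B, Group A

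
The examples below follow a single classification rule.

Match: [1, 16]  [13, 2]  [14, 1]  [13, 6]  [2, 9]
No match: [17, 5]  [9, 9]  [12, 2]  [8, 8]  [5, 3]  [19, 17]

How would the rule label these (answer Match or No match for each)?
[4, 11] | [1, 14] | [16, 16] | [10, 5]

Match, Match, No match, Match

Every 'Match' example satisfies: sum is odd. None of the 'No match' examples do.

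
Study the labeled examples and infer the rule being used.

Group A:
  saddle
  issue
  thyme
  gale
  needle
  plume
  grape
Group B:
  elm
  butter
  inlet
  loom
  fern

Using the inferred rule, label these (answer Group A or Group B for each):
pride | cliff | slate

Group A, Group B, Group A

All 'Group A' examples share one property — ends with 'e' — and every 'Group B' example lacks it.
pride → ends with 'e' → Group A. cliff → ends with 'f' → Group B. slate → ends with 'e' → Group A.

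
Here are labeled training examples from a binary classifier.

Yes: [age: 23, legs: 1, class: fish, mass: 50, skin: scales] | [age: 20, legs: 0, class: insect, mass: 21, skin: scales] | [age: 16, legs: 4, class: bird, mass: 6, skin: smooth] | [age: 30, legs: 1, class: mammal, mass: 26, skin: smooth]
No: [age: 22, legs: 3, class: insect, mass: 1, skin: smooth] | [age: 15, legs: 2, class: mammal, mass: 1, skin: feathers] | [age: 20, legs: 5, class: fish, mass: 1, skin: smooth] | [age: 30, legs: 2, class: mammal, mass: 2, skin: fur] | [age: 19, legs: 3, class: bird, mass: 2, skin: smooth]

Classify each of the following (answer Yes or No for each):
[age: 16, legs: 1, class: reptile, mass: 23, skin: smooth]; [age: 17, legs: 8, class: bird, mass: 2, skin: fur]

The pattern is that an item is 'Yes' exactly when: mass ≥ 6.
[age: 16, legs: 1, class: reptile, mass: 23, skin: smooth]: mass = 23, matches → Yes. [age: 17, legs: 8, class: bird, mass: 2, skin: fur]: mass = 2, does not pass → No.

Yes, No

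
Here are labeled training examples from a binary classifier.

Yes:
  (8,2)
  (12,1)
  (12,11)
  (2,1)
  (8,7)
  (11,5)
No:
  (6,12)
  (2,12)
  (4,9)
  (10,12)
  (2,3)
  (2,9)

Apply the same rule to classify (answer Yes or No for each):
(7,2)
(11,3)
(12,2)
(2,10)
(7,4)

The rule appears to be: first > second.
(7,2): Yes (7 > 2).
(11,3): Yes (11 > 3).
(12,2): Yes (12 > 2).
(2,10): No (2 < 10).
(7,4): Yes (7 > 4).

Yes, Yes, Yes, No, Yes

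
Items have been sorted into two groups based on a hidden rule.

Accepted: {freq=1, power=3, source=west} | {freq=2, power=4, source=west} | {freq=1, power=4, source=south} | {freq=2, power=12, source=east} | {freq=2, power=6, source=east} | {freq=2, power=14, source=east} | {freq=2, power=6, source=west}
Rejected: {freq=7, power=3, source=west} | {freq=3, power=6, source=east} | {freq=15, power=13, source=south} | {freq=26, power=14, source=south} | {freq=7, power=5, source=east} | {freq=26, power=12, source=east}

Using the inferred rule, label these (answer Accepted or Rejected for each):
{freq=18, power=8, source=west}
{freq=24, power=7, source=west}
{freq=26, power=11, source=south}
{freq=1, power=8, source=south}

Rejected, Rejected, Rejected, Accepted

The common property of the 'Accepted' items is: freq ≤ 2. No 'Rejected' item has it.
{freq=18, power=8, source=west} — freq = 18, hence Rejected. {freq=24, power=7, source=west} — freq = 24, hence Rejected. {freq=26, power=11, source=south} — freq = 26, hence Rejected. {freq=1, power=8, source=south} — freq = 1, hence Accepted.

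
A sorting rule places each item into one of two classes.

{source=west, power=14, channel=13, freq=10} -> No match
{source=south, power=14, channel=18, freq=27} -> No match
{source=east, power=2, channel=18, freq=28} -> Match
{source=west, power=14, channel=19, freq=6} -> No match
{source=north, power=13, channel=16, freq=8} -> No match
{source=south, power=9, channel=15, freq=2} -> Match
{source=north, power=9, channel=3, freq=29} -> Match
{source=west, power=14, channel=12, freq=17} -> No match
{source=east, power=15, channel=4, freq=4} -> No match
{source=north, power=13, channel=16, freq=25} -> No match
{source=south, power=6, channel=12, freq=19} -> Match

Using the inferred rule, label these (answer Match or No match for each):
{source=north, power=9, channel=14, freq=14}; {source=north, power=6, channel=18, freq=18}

One predicate separates the groups cleanly: power ≤ 9.

Match, Match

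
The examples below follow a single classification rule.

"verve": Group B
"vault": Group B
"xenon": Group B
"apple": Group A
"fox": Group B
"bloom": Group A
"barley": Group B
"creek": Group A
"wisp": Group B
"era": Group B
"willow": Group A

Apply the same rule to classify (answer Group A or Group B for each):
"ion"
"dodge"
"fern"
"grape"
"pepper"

The classifier is using: has a double letter.
"ion": Group B (no doubled letter).
"dodge": Group B (no doubled letter).
"fern": Group B (no doubled letter).
"grape": Group B (no doubled letter).
"pepper": Group A ('pp' doubled).

Group B, Group B, Group B, Group B, Group A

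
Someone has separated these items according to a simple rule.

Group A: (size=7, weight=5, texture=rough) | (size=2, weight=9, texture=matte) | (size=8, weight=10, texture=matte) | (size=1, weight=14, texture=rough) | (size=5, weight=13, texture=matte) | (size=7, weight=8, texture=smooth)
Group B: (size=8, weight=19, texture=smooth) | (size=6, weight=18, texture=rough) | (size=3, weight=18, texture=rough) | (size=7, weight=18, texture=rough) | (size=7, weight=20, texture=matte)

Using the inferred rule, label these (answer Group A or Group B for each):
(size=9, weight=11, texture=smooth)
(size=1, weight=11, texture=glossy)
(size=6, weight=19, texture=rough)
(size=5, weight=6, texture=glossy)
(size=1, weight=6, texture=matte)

Group A, Group A, Group B, Group A, Group A

Rule: weight ≤ 14. This holds for each 'Group A' example and fails for each 'Group B' one.
Group A: (size=9, weight=11, texture=smooth), since weight = 11. Group A: (size=1, weight=11, texture=glossy), since weight = 11. Group B: (size=6, weight=19, texture=rough), since weight = 19. Group A: (size=5, weight=6, texture=glossy), since weight = 6. Group A: (size=1, weight=6, texture=matte), since weight = 6.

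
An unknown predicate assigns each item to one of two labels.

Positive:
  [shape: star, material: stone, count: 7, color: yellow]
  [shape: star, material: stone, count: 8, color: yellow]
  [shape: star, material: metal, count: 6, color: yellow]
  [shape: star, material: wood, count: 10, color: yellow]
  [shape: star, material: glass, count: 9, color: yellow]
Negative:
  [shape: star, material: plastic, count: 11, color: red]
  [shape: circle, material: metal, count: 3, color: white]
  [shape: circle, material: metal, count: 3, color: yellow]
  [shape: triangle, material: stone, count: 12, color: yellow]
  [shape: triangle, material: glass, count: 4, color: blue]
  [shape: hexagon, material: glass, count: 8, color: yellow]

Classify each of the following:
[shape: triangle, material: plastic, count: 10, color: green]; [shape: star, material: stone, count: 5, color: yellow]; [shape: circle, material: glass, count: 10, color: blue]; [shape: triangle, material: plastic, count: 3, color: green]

Negative, Positive, Negative, Negative

The simplest hypothesis consistent with all the labels is: color is yellow AND shape is star.
[shape: triangle, material: plastic, count: 10, color: green]: color is green, shape is triangle — doesn't qualify, so Negative. [shape: star, material: stone, count: 5, color: yellow]: color is yellow, shape is star — satisfies this, so Positive. [shape: circle, material: glass, count: 10, color: blue]: color is blue, shape is circle — doesn't qualify, so Negative. [shape: triangle, material: plastic, count: 3, color: green]: color is green, shape is triangle — doesn't qualify, so Negative.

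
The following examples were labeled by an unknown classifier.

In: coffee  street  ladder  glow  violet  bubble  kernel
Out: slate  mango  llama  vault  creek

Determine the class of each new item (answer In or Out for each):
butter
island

In, In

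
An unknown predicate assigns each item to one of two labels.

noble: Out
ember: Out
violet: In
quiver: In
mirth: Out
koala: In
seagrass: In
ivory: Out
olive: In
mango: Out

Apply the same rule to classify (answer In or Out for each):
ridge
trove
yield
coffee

Out, Out, Out, In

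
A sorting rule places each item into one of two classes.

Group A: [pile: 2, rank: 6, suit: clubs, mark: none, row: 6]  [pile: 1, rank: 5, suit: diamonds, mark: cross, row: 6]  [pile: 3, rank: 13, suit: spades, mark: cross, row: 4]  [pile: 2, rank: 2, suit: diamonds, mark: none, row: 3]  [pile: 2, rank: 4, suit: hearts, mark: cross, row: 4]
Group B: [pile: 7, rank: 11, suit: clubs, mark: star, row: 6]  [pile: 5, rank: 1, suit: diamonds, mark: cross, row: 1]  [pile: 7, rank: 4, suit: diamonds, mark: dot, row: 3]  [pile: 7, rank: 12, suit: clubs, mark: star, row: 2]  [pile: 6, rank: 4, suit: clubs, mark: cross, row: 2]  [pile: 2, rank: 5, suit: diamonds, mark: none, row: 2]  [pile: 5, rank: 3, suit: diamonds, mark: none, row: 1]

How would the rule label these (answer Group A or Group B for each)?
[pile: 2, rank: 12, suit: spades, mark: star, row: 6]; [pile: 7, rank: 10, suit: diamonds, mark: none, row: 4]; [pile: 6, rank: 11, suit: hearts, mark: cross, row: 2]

Group A, Group B, Group B

The pattern is that an item is 'Group A' exactly when: row ≥ 3 AND pile ≤ 3.
[pile: 2, rank: 12, suit: spades, mark: star, row: 6]: row = 6, pile = 2 — has this property, so Group A. [pile: 7, rank: 10, suit: diamonds, mark: none, row: 4]: row = 4, pile = 7 — doesn't match, so Group B. [pile: 6, rank: 11, suit: hearts, mark: cross, row: 2]: row = 2, pile = 6 — doesn't match, so Group B.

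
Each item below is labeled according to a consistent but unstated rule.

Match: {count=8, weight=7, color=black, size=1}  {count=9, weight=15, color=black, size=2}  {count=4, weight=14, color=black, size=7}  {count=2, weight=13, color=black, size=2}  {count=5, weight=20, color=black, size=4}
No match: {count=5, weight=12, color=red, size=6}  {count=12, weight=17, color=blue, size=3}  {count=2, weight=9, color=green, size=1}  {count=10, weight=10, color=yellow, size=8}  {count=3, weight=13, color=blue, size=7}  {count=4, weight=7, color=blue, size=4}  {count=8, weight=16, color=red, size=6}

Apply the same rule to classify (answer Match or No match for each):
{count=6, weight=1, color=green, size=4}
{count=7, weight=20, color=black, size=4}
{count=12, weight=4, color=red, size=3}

'Match' ⟺ color is black.
{count=6, weight=1, color=green, size=4}: color is green, does not fit → No match. {count=7, weight=20, color=black, size=4}: color is black, satisfies this → Match. {count=12, weight=4, color=red, size=3}: color is red, does not fit → No match.

No match, Match, No match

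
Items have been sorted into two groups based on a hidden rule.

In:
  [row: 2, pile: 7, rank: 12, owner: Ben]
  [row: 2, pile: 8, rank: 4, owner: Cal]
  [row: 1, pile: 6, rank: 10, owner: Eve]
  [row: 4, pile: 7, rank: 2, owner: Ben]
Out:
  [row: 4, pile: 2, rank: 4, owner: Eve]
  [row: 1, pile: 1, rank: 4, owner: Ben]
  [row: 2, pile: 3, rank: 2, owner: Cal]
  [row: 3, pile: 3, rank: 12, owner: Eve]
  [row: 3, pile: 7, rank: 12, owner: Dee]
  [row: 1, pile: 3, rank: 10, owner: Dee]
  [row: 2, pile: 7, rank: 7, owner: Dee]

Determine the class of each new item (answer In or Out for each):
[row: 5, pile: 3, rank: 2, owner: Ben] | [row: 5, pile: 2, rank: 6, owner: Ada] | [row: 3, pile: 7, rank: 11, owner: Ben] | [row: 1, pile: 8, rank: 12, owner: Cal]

Out, Out, In, In

The rule appears to be: owner is not Dee AND pile ≥ 6.
[row: 5, pile: 3, rank: 2, owner: Ben]: Out (owner is Ben, pile = 3).
[row: 5, pile: 2, rank: 6, owner: Ada]: Out (owner is Ada, pile = 2).
[row: 3, pile: 7, rank: 11, owner: Ben]: In (owner is Ben, pile = 7).
[row: 1, pile: 8, rank: 12, owner: Cal]: In (owner is Cal, pile = 8).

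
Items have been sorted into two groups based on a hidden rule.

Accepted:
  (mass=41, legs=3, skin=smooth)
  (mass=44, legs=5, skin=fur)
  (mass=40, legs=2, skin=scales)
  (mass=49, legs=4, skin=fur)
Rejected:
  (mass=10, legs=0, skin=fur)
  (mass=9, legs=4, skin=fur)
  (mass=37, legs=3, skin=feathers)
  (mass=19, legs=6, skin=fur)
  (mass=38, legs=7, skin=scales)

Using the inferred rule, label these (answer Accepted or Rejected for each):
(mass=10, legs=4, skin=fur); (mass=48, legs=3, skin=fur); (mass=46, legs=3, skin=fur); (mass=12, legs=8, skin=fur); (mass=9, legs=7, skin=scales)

The simplest hypothesis consistent with all the labels is: mass ≥ 40.
(mass=10, legs=4, skin=fur) → mass = 10 → Rejected.
(mass=48, legs=3, skin=fur) → mass = 48 → Accepted.
(mass=46, legs=3, skin=fur) → mass = 46 → Accepted.
(mass=12, legs=8, skin=fur) → mass = 12 → Rejected.
(mass=9, legs=7, skin=scales) → mass = 9 → Rejected.

Rejected, Accepted, Accepted, Rejected, Rejected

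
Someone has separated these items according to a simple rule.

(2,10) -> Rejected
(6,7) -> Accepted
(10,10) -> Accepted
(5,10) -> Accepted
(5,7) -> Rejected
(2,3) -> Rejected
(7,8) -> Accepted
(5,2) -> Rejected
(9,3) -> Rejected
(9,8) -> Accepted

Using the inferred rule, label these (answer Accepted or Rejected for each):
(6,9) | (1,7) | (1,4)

Every 'Accepted' example satisfies: sum ≥ 13. None of the 'Rejected' examples do.
Accepted: (6,9), since 6+9 = 15.
Rejected: (1,7), since 1+7 = 8.
Rejected: (1,4), since 1+4 = 5.

Accepted, Rejected, Rejected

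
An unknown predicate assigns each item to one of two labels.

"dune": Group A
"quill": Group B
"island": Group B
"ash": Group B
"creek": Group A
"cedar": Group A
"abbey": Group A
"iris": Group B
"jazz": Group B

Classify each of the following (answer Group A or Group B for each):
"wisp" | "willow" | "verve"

Group B, Group B, Group A

The pattern is that an item is 'Group A' exactly when: contains 'e'.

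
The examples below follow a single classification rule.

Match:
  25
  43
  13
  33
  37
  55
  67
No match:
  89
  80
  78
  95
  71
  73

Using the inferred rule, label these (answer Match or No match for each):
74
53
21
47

'Match' ⟺ at most 67.
74: No match (74 > 67). 53: Match (53 ≤ 67). 21: Match (21 ≤ 67). 47: Match (47 ≤ 67).

No match, Match, Match, Match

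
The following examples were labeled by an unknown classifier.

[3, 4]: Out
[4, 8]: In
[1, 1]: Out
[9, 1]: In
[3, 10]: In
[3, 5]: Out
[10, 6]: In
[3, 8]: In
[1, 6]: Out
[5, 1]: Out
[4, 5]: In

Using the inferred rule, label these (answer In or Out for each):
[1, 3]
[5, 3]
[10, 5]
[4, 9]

Out, Out, In, In

Rule: sum ≥ 9. This holds for each 'In' example and fails for each 'Out' one.
[1, 3]: Out (1+3 = 4).
[5, 3]: Out (5+3 = 8).
[10, 5]: In (10+5 = 15).
[4, 9]: In (4+9 = 13).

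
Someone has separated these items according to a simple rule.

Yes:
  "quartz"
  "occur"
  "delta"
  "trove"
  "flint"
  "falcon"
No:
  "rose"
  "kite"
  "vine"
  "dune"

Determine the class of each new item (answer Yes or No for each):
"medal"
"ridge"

The simplest hypothesis consistent with all the labels is: length ≥ 5.
"medal": length 5 — has this property, so Yes.
"ridge": length 5 — has this property, so Yes.

Yes, Yes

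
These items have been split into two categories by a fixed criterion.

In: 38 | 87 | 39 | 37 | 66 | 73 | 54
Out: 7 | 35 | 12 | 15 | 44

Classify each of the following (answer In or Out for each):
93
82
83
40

In, In, In, Out

'In' ⟺ digit sum ≥ 9.
93: digit sum 9+3 = 12, qualifies → In. 82: digit sum 8+2 = 10, qualifies → In. 83: digit sum 8+3 = 11, qualifies → In. 40: digit sum 4+0 = 4, doesn't match → Out.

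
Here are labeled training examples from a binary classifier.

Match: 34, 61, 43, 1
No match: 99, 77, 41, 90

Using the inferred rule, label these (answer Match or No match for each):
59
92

The simplest hypothesis consistent with all the labels is: ≡ 1 (mod 3).
59 — 59 mod 3 = 2, hence No match. 92 — 92 mod 3 = 2, hence No match.

No match, No match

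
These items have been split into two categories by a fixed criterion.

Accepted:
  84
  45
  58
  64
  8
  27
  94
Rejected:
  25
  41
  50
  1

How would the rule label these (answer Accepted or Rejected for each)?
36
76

Accepted, Accepted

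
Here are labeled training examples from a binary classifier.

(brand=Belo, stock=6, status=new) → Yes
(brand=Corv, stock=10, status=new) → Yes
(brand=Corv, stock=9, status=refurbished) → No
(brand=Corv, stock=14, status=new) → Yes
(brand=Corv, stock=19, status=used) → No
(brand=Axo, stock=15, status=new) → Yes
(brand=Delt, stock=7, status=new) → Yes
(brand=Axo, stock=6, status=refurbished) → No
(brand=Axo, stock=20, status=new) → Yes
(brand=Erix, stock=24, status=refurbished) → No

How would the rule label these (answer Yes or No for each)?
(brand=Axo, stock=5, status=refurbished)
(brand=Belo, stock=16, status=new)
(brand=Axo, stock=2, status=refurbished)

No, Yes, No

All 'Yes' examples share one property — status is new — and every 'No' example lacks it.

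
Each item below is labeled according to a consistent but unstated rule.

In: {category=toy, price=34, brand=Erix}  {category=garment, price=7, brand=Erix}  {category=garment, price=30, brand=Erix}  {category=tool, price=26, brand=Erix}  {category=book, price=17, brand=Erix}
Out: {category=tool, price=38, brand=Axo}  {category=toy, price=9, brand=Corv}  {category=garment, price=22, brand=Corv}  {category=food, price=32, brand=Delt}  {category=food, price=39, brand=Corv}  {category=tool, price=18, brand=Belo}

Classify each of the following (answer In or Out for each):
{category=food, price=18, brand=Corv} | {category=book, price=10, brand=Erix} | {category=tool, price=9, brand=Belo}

Out, In, Out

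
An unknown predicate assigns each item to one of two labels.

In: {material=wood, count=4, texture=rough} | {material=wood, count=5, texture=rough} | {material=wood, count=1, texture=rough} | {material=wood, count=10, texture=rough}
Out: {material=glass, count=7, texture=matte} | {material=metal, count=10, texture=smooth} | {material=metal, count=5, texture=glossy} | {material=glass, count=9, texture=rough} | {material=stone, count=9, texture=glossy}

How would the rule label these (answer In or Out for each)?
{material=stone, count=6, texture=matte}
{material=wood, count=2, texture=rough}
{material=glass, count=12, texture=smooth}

The classifier is using: material is wood.
{material=stone, count=6, texture=matte}: Out (material is stone). {material=wood, count=2, texture=rough}: In (material is wood). {material=glass, count=12, texture=smooth}: Out (material is glass).

Out, In, Out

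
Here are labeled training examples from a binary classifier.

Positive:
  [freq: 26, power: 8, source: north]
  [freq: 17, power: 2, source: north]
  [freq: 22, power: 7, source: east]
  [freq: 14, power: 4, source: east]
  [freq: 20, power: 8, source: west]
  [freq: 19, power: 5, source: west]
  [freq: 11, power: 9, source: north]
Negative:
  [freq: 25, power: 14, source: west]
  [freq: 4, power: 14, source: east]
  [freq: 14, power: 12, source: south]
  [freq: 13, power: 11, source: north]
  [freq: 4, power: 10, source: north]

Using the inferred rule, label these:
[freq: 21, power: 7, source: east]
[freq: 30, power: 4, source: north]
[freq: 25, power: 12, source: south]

Positive, Positive, Negative

The rule appears to be: power ≤ 9.
[freq: 21, power: 7, source: east]: power = 7, satisfies this → Positive.
[freq: 30, power: 4, source: north]: power = 4, satisfies this → Positive.
[freq: 25, power: 12, source: south]: power = 12, does not fit → Negative.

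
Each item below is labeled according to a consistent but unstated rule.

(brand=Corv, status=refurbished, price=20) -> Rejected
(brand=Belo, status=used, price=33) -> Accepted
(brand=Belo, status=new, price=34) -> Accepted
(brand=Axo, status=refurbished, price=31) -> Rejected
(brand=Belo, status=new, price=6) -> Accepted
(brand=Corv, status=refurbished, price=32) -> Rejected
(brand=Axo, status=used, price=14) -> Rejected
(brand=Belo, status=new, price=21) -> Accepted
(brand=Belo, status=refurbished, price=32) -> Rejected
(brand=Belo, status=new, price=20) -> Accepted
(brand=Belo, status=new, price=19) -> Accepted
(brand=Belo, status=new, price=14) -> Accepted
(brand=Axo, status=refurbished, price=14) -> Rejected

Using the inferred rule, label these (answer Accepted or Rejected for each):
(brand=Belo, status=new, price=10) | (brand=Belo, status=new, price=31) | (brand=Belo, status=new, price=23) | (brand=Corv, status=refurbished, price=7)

The pattern is that an item is 'Accepted' exactly when: status is new OR price = 33.
(brand=Belo, status=new, price=10): status is new, price = 10, matches → Accepted.
(brand=Belo, status=new, price=31): status is new, price = 31, matches → Accepted.
(brand=Belo, status=new, price=23): status is new, price = 23, matches → Accepted.
(brand=Corv, status=refurbished, price=7): status is refurbished, price = 7, doesn't match → Rejected.

Accepted, Accepted, Accepted, Rejected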